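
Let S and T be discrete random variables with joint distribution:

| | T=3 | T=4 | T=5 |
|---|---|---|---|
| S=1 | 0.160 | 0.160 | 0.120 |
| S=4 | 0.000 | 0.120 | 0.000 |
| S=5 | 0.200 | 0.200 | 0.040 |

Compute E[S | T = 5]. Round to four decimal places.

P(T = 5) = 0.160.
Σ S·P over the event = 1·(0.120) + 5·(0.040) = 0.320.
E[S | T = 5] = (0.320) / (0.160) = 2.0000.

2.0000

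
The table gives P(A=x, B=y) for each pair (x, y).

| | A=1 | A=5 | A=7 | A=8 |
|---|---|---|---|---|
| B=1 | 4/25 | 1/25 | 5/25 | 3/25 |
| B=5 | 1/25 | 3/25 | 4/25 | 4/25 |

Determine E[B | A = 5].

4

P(A = 5) = 4/25.
Summing B·P(A=x,B=y) over the conditioning event gives 16/25.
E[B | A = 5] = (16/25) / (4/25) = 4.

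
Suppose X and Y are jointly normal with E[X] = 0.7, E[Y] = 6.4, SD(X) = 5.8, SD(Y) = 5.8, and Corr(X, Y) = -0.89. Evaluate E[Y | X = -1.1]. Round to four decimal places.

8.0020

For a bivariate normal, E[Y | X=x] = μ_Y + ρ·(σ_Y/σ_X)·(x − μ_X).
E[Y | X=-1.1] = 6.4 + (-0.89)·(5.8/5.8)·(-1.1 − (0.7)) = 6.4 + (-0.89)·(-1.8) = 8.0020.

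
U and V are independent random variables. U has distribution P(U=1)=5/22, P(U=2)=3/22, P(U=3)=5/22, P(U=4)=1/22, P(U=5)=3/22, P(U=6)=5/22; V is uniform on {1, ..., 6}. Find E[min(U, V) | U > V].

129/53

P(U > V) = 53/132.
Summing min(U,V)·P(x,y) over outcomes with U > V gives 43/44.
E[min(U, V) | U > V] = (43/44) / (53/132) = 129/53.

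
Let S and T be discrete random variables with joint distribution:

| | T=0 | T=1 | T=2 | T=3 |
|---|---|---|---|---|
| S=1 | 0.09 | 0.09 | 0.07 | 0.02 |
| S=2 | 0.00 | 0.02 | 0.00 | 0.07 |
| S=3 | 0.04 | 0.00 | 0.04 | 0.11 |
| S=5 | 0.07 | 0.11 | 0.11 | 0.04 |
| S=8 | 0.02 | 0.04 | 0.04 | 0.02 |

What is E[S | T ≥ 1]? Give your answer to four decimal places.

P(T ≥ 1) = 0.78.
Summing S·P(S=x,T=y) over the conditioning event gives 2.91.
E[S | T ≥ 1] = (2.91) / (0.78) = 3.7308.

3.7308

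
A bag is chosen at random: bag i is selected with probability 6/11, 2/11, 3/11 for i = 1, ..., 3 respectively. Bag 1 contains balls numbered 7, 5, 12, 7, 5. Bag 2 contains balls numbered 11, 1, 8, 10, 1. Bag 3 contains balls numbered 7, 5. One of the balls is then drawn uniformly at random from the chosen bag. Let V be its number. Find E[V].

368/55

E[V | bag 1] = (7+5+12+7+5)/5 = 36/5.
E[V | bag 2] = (11+1+8+10+1)/5 = 31/5.
E[V | bag 3] = (7+5)/2 = 6.
E[V] = (6/11)·(36/5) + (2/11)·(31/5) + (3/11)·(6) = 368/55.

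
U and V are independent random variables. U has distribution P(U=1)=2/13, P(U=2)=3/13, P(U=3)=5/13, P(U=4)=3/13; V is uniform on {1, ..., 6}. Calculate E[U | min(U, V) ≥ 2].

3

P(min(U, V) ≥ 2) = 55/78.
Summing U·P(x,y) over outcomes with min(U, V) ≥ 2 gives 55/26.
E[U | min(U, V) ≥ 2] = (55/26) / (55/78) = 3.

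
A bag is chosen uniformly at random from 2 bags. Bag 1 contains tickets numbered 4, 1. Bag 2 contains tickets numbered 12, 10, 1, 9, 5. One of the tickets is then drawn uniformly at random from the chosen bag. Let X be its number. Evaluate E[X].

E[X | bag 1] = (4+1)/2 = 5/2.
E[X | bag 2] = (12+10+1+9+5)/5 = 37/5.
E[X] = (1/2)·(5/2) + (1/2)·(37/5) = 99/20.

99/20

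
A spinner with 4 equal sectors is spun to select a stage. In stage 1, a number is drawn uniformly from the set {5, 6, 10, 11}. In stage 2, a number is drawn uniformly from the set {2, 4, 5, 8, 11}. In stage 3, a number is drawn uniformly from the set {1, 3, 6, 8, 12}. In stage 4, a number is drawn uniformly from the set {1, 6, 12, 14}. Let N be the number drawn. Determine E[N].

E[N | stage 1] = (5+6+10+11)/4 = 8.
E[N | stage 2] = (2+4+5+8+11)/5 = 6.
E[N | stage 3] = (1+3+6+8+12)/5 = 6.
E[N | stage 4] = (1+6+12+14)/4 = 33/4.
E[N] = (1/4)·(8) + (1/4)·(6) + (1/4)·(6) + (1/4)·(33/4) = 113/16.

113/16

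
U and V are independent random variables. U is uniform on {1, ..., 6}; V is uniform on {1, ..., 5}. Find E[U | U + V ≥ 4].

P(U + V ≥ 4) = 9/10.
Summing U·P(x,y) over outcomes with U + V ≥ 4 gives 101/30.
E[U | U + V ≥ 4] = (101/30) / (9/10) = 101/27.

101/27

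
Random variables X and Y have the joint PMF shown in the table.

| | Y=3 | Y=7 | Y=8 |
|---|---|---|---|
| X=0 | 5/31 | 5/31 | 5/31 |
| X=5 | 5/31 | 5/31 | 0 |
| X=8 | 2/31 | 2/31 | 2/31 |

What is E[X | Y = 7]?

P(Y = 7) = 12/31.
Σ X·P over the event = 0·(5/31) + 5·(5/31) + 8·(2/31) = 41/31.
E[X | Y = 7] = (41/31) / (12/31) = 41/12.

41/12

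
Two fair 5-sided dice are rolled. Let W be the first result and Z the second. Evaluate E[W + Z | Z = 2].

5

P(Z = 2) = 1/5.
Summing (W+Z)·P(x,y) over outcomes with Z = 2 gives 1.
E[W + Z | Z = 2] = (1) / (1/5) = 5.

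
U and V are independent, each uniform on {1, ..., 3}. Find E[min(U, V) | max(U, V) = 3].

9/5

Outcomes with max(U, V) = 3: (1,3), (2,3), (3,1), (3,2), (3,3), each with probability 1/9.
E[min(U, V) | max(U, V) = 3] = (1 + 2 + 1 + 2 + 3) / 5 = 9/5.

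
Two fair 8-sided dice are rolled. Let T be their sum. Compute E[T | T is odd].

P(T is odd) = 1/2.
Σ over the event: 3·1/32 + 5·1/16 + 7·3/32 + 9·1/8 + 11·3/32 + 13·1/16 + 15·1/32 = 9/2.
E[T | T is odd] = (9/2) / (1/2) = 9.

9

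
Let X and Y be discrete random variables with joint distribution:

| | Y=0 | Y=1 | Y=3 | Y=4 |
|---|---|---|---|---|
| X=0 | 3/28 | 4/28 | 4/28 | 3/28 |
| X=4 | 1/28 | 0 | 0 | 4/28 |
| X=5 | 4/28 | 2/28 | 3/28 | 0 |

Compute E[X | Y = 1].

P(Y = 1) = 3/14.
Σ X·P over the event = 0·(4/28) + 5·(2/28) = 5/14.
E[X | Y = 1] = (5/14) / (3/14) = 5/3.

5/3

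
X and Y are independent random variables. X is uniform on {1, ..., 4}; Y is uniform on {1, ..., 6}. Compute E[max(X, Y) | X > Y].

10/3

Outcomes with X > Y: (2,1), (3,1), (3,2), (4,1), (4,2), (4,3), each with probability 1/24.
E[max(X, Y) | X > Y] = (2 + 3 + 3 + 4 + 4 + 4) / 6 = 10/3.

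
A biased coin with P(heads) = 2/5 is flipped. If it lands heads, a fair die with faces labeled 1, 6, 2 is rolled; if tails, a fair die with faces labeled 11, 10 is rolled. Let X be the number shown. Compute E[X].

15/2

E[X | heads] = (1+6+2)/3 = 3.
E[X | tails] = (11+10)/2 = 21/2.
E[X] = (2/5)·(3) + (3/5)·(21/2) = 15/2.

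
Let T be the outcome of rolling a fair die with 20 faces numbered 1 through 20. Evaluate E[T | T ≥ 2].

11

P(T ≥ 2) = 19/20.
E[T | T ≥ 2] = (209/20) / (19/20) = 11.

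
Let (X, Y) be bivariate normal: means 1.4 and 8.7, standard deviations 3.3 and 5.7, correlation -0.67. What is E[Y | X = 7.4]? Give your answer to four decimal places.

E[Y | X=x] = μ_Y + ρ(σ_Y/σ_X)(x − μ_X) for jointly normal variables.
E[Y | X=7.4] = 8.7 + (-0.67)·(5.7/3.3)·(7.4 − (1.4)) = 8.7 + (-1.15727)·(6) = 1.7564.

1.7564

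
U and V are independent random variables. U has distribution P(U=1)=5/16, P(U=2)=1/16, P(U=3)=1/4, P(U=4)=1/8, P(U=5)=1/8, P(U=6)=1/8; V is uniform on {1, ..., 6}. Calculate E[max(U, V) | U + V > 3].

P(U + V > 3) = 85/96.
Summing max(U,V)·P(x,y) over outcomes with U + V > 3 gives 197/48.
E[max(U, V) | U + V > 3] = (197/48) / (85/96) = 394/85.

394/85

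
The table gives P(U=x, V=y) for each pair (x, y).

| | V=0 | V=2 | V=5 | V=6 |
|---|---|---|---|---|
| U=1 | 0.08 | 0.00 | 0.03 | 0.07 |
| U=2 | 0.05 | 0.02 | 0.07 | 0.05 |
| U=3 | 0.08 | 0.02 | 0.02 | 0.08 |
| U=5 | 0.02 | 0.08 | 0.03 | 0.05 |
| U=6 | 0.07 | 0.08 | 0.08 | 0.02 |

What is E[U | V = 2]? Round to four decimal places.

P(V = 2) = 0.20.
Σ U·P over the event = 2·(0.02) + 3·(0.02) + 5·(0.08) + 6·(0.08) = 0.98.
E[U | V = 2] = (0.98) / (0.20) = 4.9000.

4.9000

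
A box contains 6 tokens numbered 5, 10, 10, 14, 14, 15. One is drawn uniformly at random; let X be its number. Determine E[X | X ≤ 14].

53/5

P(X ≤ 14) = 5/6.
Σ over the event: 5·1/6 + 10·1/3 + 14·1/3 = 53/6.
E[X | X ≤ 14] = (53/6) / (5/6) = 53/5.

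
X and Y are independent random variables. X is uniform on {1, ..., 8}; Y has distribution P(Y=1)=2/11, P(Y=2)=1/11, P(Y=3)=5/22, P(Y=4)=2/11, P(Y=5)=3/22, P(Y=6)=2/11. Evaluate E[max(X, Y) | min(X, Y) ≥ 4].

69/11

P(min(X, Y) ≥ 4) = 5/16.
Summing max(X,Y)·P(x,y) over outcomes with min(X, Y) ≥ 4 gives 345/176.
E[max(X, Y) | min(X, Y) ≥ 4] = (345/176) / (5/16) = 69/11.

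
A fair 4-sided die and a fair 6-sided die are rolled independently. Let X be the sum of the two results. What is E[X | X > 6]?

P(X > 6) = 5/12.
Σ over the event: 7·1/6 + 8·1/8 + 9·1/12 + 10·1/24 = 10/3.
E[X | X > 6] = (10/3) / (5/12) = 8.

8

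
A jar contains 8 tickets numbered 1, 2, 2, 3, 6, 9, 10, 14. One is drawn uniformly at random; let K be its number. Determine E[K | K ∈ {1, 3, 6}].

P(K ∈ {1, 3, 6}) = 3/8.
Σ over the event: 1·1/8 + 3·1/8 + 6·1/8 = 5/4.
E[K | K ∈ {1, 3, 6}] = (5/4) / (3/8) = 10/3.

10/3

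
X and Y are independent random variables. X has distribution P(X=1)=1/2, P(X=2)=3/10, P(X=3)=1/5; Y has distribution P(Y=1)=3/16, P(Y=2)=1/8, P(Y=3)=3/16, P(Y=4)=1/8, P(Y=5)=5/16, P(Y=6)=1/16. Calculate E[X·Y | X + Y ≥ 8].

74/5

P(X + Y ≥ 8) = 3/32.
Summing XY·P(x,y) over outcomes with X + Y ≥ 8 gives 111/80.
E[X·Y | X + Y ≥ 8] = (111/80) / (3/32) = 74/5.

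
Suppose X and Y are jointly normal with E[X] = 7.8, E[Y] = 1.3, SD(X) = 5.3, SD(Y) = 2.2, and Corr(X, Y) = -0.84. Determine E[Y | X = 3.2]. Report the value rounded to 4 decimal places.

For a bivariate normal, E[Y | X=x] = μ_Y + ρ·(σ_Y/σ_X)·(x − μ_X).
E[Y | X=3.2] = 1.3 + (-0.84)·(2.2/5.3)·(3.2 − (7.8)) = 1.3 + (-0.34868)·(-4.6) = 2.9039.

2.9039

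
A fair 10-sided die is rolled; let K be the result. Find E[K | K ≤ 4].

Given K ≤ 4, K is equally likely to be any of {1, 2, 3, 4}.
E[K | K ≤ 4] = (1 + 2 + 3 + 4) / 4 = 5/2.

5/2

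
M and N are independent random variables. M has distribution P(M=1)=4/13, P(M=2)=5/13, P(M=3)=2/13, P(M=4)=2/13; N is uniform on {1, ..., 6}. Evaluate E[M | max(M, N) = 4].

P(max(M, N) = 4) = 19/78.
Summing M·P(x,y) over outcomes with max(M, N) = 4 gives 2/3.
E[M | max(M, N) = 4] = (2/3) / (19/78) = 52/19.

52/19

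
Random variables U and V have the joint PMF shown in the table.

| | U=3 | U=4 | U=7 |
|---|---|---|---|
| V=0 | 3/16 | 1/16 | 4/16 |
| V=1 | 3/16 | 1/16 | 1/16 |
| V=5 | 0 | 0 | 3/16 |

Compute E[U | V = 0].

P(V = 0) = 1/2.
Summing U·P(U=x,V=y) over the conditioning event gives 41/16.
E[U | V = 0] = (41/16) / (1/2) = 41/8.

41/8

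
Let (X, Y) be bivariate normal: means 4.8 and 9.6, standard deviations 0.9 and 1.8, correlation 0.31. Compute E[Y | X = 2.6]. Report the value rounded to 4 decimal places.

For a bivariate normal, E[Y | X=x] = μ_Y + ρ·(σ_Y/σ_X)·(x − μ_X).
E[Y | X=2.6] = 9.6 + (0.31)·(1.8/0.9)·(2.6 − (4.8)) = 9.6 + (0.62)·(-2.2) = 8.2360.

8.2360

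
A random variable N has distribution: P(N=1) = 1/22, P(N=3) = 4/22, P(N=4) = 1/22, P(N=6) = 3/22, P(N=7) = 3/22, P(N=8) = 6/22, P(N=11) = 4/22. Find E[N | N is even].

7

P(N is even) = 5/11.
Σ over the event: 4·1/22 + 6·3/22 + 8·3/11 = 35/11.
E[N | N is even] = (35/11) / (5/11) = 7.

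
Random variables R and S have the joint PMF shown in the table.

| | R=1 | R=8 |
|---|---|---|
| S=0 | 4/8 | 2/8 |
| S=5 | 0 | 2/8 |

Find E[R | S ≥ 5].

8

P(S ≥ 5) = 1/4.
Σ R·P over the event = 8·(2/8) = 2.
E[R | S ≥ 5] = (2) / (1/4) = 8.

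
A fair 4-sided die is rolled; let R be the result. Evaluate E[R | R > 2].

7/2

Given R > 2, R is equally likely to be any of {3, 4}.
E[R | R > 2] = (3 + 4) / 2 = 7/2.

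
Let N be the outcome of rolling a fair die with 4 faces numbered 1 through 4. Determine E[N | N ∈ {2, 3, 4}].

3

P(N ∈ {2, 3, 4}) = 3/4.
Σ over the event: 2·1/4 + 3·1/4 + 4·1/4 = 9/4.
E[N | N ∈ {2, 3, 4}] = (9/4) / (3/4) = 3.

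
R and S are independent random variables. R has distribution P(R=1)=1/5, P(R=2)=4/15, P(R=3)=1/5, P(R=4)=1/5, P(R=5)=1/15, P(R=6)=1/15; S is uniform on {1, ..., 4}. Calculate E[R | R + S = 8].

23/5

P(R + S = 8) = 1/12.
Summing R·P(x,y) over outcomes with R + S = 8 gives 23/60.
E[R | R + S = 8] = (23/60) / (1/12) = 23/5.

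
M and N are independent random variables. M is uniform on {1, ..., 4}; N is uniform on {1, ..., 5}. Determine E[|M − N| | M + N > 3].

P(M + N > 3) = 17/20.
Summing |M−N|·P(x,y) over outcomes with M + N > 3 gives 7/5.
E[|M − N| | M + N > 3] = (7/5) / (17/20) = 28/17.

28/17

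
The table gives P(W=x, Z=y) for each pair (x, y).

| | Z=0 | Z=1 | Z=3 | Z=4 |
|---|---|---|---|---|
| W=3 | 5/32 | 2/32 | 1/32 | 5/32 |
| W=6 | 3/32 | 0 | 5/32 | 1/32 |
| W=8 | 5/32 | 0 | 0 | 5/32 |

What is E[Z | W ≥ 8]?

P(W ≥ 8) = 5/16.
Σ Z·P over the event = 0·(5/32) + 4·(5/32) = 5/8.
E[Z | W ≥ 8] = (5/8) / (5/16) = 2.

2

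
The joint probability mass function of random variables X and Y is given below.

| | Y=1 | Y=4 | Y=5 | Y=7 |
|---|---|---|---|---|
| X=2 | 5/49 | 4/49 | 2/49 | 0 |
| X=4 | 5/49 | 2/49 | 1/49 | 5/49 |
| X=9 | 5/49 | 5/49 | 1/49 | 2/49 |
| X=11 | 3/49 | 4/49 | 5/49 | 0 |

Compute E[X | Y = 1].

6

P(Y = 1) = 18/49.
Σ X·P over the event = 2·(5/49) + 4·(5/49) + 9·(5/49) + 11·(3/49) = 108/49.
E[X | Y = 1] = (108/49) / (18/49) = 6.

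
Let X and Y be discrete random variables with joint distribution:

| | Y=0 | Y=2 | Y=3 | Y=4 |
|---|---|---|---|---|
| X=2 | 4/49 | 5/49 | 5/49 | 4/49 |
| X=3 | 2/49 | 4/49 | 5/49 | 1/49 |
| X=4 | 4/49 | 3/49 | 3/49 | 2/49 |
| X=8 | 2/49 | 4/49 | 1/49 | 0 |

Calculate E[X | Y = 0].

P(Y = 0) = 12/49.
Σ X·P over the event = 2·(4/49) + 3·(2/49) + 4·(4/49) + 8·(2/49) = 46/49.
E[X | Y = 0] = (46/49) / (12/49) = 23/6.

23/6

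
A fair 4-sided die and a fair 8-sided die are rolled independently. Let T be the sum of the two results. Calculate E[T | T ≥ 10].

P(T ≥ 10) = 3/16.
Σ over the event: 10·3/32 + 11·1/16 + 12·1/32 = 2.
E[T | T ≥ 10] = (2) / (3/16) = 32/3.

32/3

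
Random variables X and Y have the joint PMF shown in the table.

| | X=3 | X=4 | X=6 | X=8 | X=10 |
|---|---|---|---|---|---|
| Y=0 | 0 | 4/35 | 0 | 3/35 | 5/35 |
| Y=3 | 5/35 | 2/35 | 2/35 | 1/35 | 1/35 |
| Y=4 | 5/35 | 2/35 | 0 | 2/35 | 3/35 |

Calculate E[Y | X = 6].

P(X = 6) = 2/35.
Σ Y·P over the event = 3·(2/35) = 6/35.
E[Y | X = 6] = (6/35) / (2/35) = 3.

3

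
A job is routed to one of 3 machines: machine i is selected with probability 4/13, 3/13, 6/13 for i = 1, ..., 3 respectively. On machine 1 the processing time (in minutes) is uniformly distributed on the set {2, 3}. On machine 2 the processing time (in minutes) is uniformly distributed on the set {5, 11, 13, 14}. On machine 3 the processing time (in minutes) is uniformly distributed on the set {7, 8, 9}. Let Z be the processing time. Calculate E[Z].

E[Z | machine 1] = (2+3)/2 = 5/2.
E[Z | machine 2] = (5+11+13+14)/4 = 43/4.
E[Z | machine 3] = (7+8+9)/3 = 8.
E[Z] = (4/13)·(5/2) + (3/13)·(43/4) + (6/13)·(8) = 361/52.

361/52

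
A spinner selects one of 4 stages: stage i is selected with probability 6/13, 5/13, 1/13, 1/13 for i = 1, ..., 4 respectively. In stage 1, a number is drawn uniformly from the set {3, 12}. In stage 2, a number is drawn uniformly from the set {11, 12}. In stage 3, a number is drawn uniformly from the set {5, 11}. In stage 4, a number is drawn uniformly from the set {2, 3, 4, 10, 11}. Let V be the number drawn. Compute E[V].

E[V | stage 1] = (3+12)/2 = 15/2.
E[V | stage 2] = (11+12)/2 = 23/2.
E[V | stage 3] = (5+11)/2 = 8.
E[V | stage 4] = (2+3+4+10+11)/5 = 6.
E[V] = (6/13)·(15/2) + (5/13)·(23/2) + (1/13)·(8) + (1/13)·(6) = 233/26.

233/26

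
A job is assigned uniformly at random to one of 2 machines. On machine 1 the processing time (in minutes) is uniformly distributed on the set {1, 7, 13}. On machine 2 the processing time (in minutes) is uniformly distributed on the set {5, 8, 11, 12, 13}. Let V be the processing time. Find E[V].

E[V | machine 1] = (1+7+13)/3 = 7.
E[V | machine 2] = (5+8+11+12+13)/5 = 49/5.
By the law of total expectation,
E[V] = (1/2)·(7) + (1/2)·(49/5) = 42/5.

42/5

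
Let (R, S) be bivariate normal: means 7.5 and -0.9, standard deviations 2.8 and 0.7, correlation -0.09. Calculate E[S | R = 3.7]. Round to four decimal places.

For a bivariate normal, E[S | R=x] = μ_S + ρ·(σ_S/σ_R)·(x − μ_R).
E[S | R=3.7] = -0.9 + (-0.09)·(0.7/2.8)·(3.7 − (7.5)) = -0.9 + (-0.0225)·(-3.8) = -0.8145.

-0.8145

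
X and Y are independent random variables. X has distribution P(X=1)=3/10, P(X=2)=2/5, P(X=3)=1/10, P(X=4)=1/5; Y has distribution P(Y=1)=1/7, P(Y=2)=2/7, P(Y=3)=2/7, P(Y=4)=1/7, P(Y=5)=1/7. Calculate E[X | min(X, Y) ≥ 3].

P(min(X, Y) ≥ 3) = 6/35.
Summing X·P(x,y) over outcomes with min(X, Y) ≥ 3 gives 22/35.
E[X | min(X, Y) ≥ 3] = (22/35) / (6/35) = 11/3.

11/3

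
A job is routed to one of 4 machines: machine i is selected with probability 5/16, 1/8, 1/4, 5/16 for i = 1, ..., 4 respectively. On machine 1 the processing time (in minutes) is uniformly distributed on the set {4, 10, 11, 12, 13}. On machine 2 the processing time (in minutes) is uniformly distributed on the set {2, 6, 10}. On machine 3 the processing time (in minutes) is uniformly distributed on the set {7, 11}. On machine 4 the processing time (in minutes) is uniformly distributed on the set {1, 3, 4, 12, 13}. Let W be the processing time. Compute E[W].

131/16

E[W | machine 1] = (4+10+11+12+13)/5 = 10.
E[W | machine 2] = (2+6+10)/3 = 6.
E[W | machine 3] = (7+11)/2 = 9.
E[W | machine 4] = (1+3+4+12+13)/5 = 33/5.
E[W] = (5/16)·(10) + (1/8)·(6) + (1/4)·(9) + (5/16)·(33/5) = 131/16.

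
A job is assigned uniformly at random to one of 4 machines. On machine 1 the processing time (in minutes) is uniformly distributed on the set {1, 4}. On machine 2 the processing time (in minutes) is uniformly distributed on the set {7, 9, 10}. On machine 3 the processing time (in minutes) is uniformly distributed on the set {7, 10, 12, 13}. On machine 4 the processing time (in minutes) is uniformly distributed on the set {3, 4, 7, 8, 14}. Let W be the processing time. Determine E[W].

433/60

E[W | machine 1] = (1+4)/2 = 5/2.
E[W | machine 2] = (7+9+10)/3 = 26/3.
E[W | machine 3] = (7+10+12+13)/4 = 21/2.
E[W | machine 4] = (3+4+7+8+14)/5 = 36/5.
E[W] = (1/4)·(5/2) + (1/4)·(26/3) + (1/4)·(21/2) + (1/4)·(36/5) = 433/60.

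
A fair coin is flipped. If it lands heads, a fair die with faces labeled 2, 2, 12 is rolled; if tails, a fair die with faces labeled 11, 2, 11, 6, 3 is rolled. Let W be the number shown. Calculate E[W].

E[W | heads] = (2+2+12)/3 = 16/3.
E[W | tails] = (11+2+11+6+3)/5 = 33/5.
E[W] = (1/2)·(16/3) + (1/2)·(33/5) = 179/30.

179/30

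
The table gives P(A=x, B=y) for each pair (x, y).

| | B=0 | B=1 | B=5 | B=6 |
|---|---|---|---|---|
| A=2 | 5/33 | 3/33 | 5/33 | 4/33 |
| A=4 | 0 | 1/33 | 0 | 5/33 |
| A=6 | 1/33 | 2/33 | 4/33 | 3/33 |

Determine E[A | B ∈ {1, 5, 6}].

34/9

P(B ∈ {1, 5, 6}) = 9/11.
Σ A·P over the event = 2·(3/33) + 2·(5/33) + 2·(4/33) + 4·(1/33) + 4·(5/33) + 6·(2/33) + 6·(4/33) + 6·(3/33) = 34/11.
E[A | B ∈ {1, 5, 6}] = (34/11) / (9/11) = 34/9.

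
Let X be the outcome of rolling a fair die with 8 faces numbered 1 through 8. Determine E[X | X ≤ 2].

Given X ≤ 2, X is equally likely to be any of {1, 2}.
E[X | X ≤ 2] = (1 + 2) / 2 = 3/2.

3/2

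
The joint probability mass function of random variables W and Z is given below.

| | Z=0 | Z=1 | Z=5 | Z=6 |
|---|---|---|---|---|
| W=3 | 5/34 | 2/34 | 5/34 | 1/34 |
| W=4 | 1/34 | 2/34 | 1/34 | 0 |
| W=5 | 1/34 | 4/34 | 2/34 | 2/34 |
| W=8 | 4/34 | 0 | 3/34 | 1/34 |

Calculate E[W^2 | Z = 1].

P(Z = 1) = 4/17.
Σ W^2·P over the event = 9·(2/34) + 16·(2/34) + 25·(4/34) = 75/17.
E[W^2 | Z = 1] = (75/17) / (4/17) = 75/4.

75/4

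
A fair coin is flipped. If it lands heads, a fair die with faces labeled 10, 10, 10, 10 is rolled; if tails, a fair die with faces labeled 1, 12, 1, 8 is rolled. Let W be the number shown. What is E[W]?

E[W | heads] = (10+10+10+10)/4 = 10.
E[W | tails] = (1+12+1+8)/4 = 11/2.
By the law of total expectation,
E[W] = (1/2)·(10) + (1/2)·(11/2) = 31/4.

31/4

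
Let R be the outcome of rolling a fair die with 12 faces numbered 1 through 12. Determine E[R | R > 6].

19/2

Given R > 6, R is equally likely to be any of {7, 8, 9, 10, 11, 12}.
E[R | R > 6] = (7 + 8 + 9 + 10 + 11 + 12) / 6 = 19/2.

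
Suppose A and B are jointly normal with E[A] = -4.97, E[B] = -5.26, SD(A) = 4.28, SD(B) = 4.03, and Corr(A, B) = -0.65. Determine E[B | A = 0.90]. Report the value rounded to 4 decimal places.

-8.8526

For a bivariate normal, E[B | A=x] = μ_B + ρ·(σ_B/σ_A)·(x − μ_A).
E[B | A=0.90] = -5.26 + (-0.65)·(4.03/4.28)·(0.90 − (-4.97)) = -5.26 + (-0.61203)·(5.87) = -8.8526.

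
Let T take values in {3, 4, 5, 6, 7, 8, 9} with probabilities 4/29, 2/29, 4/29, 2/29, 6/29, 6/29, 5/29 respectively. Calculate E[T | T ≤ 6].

P(T ≤ 6) = 12/29.
Σ over the event: 3·4/29 + 4·2/29 + 5·4/29 + 6·2/29 = 52/29.
E[T | T ≤ 6] = (52/29) / (12/29) = 13/3.

13/3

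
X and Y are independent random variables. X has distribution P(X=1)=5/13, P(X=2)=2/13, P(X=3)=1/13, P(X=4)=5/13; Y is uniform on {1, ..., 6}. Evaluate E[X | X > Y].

70/19

P(X > Y) = 19/78.
Summing X·P(x,y) over outcomes with X > Y gives 35/39.
E[X | X > Y] = (35/39) / (19/78) = 70/19.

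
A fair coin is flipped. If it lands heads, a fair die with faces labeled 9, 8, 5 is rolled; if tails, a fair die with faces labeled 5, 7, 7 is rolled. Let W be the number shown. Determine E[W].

E[W | heads] = (9+8+5)/3 = 22/3.
E[W | tails] = (5+7+7)/3 = 19/3.
By the law of total expectation,
E[W] = (1/2)·(22/3) + (1/2)·(19/3) = 41/6.

41/6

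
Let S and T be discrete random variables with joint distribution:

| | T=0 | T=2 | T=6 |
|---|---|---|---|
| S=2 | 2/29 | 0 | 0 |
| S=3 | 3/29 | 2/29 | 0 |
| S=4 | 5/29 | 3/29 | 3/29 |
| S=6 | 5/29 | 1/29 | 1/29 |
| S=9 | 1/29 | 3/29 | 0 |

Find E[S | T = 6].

9/2

P(T = 6) = 4/29.
Σ S·P over the event = 4·(3/29) + 6·(1/29) = 18/29.
E[S | T = 6] = (18/29) / (4/29) = 9/2.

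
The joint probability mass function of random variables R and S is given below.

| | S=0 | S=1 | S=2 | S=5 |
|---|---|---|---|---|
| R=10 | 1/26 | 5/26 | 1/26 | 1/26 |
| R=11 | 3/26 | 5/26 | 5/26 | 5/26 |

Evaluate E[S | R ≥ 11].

P(R ≥ 11) = 9/13.
Σ S·P over the event = 0·(3/26) + 1·(5/26) + 2·(5/26) + 5·(5/26) = 20/13.
E[S | R ≥ 11] = (20/13) / (9/13) = 20/9.

20/9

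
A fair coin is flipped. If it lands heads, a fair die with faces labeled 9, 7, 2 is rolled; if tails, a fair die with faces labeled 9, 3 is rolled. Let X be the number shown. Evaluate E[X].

E[X | heads] = (9+7+2)/3 = 6.
E[X | tails] = (9+3)/2 = 6.
E[X] = (1/2)·(6) + (1/2)·(6) = 6.

6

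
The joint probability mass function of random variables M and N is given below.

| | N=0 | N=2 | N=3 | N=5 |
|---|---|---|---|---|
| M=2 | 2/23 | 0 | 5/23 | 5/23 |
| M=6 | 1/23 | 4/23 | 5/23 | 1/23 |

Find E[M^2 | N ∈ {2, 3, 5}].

20

P(N ∈ {2, 3, 5}) = 20/23.
Summing M^2·P(M=x,N=y) over the conditioning event gives 400/23.
E[M^2 | N ∈ {2, 3, 5}] = (400/23) / (20/23) = 20.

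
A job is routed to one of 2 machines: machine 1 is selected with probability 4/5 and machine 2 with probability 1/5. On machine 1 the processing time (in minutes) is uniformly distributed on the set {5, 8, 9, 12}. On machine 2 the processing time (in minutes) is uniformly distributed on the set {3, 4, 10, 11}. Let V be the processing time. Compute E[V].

E[V | machine 1] = (5+8+9+12)/4 = 17/2.
E[V | machine 2] = (3+4+10+11)/4 = 7.
By the law of total expectation,
E[V] = (4/5)·(17/2) + (1/5)·(7) = 41/5.

41/5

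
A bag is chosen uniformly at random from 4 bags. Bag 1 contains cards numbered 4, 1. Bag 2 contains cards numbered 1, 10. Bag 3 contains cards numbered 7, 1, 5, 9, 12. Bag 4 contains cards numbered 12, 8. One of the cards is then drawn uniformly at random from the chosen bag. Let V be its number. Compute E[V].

E[V | bag 1] = (4+1)/2 = 5/2.
E[V | bag 2] = (1+10)/2 = 11/2.
E[V | bag 3] = (7+1+5+9+12)/5 = 34/5.
E[V | bag 4] = (12+8)/2 = 10.
E[V] = (1/4)·(5/2) + (1/4)·(11/2) + (1/4)·(34/5) + (1/4)·(10) = 31/5.

31/5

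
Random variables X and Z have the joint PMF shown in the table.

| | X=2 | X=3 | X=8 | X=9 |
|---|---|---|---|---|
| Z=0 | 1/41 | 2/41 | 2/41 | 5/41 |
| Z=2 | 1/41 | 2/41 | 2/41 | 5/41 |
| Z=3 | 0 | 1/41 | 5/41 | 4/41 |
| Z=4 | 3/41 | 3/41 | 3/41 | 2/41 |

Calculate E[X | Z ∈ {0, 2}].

69/10

P(Z ∈ {0, 2}) = 20/41.
Σ X·P over the event = 2·(1/41) + 2·(1/41) + 3·(2/41) + 3·(2/41) + 8·(2/41) + 8·(2/41) + 9·(5/41) + 9·(5/41) = 138/41.
E[X | Z ∈ {0, 2}] = (138/41) / (20/41) = 69/10.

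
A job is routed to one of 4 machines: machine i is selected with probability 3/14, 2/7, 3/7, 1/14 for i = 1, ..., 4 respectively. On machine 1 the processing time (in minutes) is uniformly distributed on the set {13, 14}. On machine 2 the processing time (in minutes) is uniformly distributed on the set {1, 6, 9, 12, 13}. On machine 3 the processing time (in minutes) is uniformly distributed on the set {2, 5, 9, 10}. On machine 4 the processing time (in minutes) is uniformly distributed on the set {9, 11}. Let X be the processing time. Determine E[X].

1223/140

E[X | machine 1] = (13+14)/2 = 27/2.
E[X | machine 2] = (1+6+9+12+13)/5 = 41/5.
E[X | machine 3] = (2+5+9+10)/4 = 13/2.
E[X | machine 4] = (9+11)/2 = 10.
E[X] = (3/14)·(27/2) + (2/7)·(41/5) + (3/7)·(13/2) + (1/14)·(10) = 1223/140.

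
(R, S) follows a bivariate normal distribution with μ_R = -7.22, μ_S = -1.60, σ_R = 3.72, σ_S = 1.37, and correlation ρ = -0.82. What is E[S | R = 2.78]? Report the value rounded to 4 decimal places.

The regression of S on R has slope ρ·σ_S/σ_R and passes through (μ_R, μ_S).
E[S | R=2.78] = -1.60 + (-0.82)·(1.37/3.72)·(2.78 − (-7.22)) = -1.60 + (-0.30199)·(10) = -4.6199.

-4.6199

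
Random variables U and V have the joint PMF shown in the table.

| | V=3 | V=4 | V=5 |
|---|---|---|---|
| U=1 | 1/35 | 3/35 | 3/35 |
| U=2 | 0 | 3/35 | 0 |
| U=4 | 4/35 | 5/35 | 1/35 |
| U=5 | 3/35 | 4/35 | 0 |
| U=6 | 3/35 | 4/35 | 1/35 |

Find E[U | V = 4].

73/19

P(V = 4) = 19/35.
Σ U·P over the event = 1·(3/35) + 2·(3/35) + 4·(5/35) + 5·(4/35) + 6·(4/35) = 73/35.
E[U | V = 4] = (73/35) / (19/35) = 73/19.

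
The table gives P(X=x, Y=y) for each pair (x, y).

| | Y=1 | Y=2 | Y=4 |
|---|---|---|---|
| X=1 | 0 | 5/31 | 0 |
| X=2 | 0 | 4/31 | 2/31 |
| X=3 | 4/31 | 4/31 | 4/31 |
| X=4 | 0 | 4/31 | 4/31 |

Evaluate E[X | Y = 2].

41/17

P(Y = 2) = 17/31.
Σ X·P over the event = 1·(5/31) + 2·(4/31) + 3·(4/31) + 4·(4/31) = 41/31.
E[X | Y = 2] = (41/31) / (17/31) = 41/17.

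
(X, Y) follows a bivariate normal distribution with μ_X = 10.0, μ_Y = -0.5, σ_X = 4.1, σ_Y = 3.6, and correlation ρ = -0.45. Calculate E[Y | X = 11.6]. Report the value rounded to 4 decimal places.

The regression of Y on X has slope ρ·σ_Y/σ_X and passes through (μ_X, μ_Y).
E[Y | X=11.6] = -0.5 + (-0.45)·(3.6/4.1)·(11.6 − (10.0)) = -0.5 + (-0.39512)·(1.6) = -1.1322.

-1.1322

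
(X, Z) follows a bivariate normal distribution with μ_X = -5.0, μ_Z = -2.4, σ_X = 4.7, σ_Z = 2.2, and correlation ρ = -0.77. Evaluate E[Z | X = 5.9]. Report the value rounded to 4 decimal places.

-6.3286

E[Z | X=x] = μ_Z + ρ(σ_Z/σ_X)(x − μ_X) for jointly normal variables.
E[Z | X=5.9] = -2.4 + (-0.77)·(2.2/4.7)·(5.9 − (-5.0)) = -2.4 + (-0.360426)·(10.9) = -6.3286.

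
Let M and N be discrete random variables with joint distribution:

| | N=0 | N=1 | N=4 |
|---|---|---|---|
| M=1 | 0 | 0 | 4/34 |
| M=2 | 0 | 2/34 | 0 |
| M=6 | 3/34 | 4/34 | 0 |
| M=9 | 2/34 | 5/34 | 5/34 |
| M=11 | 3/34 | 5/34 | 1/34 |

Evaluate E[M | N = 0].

69/8

P(N = 0) = 4/17.
Σ M·P over the event = 6·(3/34) + 9·(2/34) + 11·(3/34) = 69/34.
E[M | N = 0] = (69/34) / (4/17) = 69/8.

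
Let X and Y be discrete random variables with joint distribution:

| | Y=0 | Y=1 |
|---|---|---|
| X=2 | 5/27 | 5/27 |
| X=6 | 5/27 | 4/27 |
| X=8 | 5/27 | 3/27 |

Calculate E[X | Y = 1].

29/6

P(Y = 1) = 4/9.
Summing X·P(X=x,Y=y) over the conditioning event gives 58/27.
E[X | Y = 1] = (58/27) / (4/9) = 29/6.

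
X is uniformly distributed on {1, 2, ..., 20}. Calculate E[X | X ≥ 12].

Given X ≥ 12, X is equally likely to be any of {12, 13, 14, 15, 16, 17, 18, 19, 20}.
E[X | X ≥ 12] = (12 + 13 + 14 + 15 + 16 + 17 + 18 + 19 + 20) / 9 = 16.

16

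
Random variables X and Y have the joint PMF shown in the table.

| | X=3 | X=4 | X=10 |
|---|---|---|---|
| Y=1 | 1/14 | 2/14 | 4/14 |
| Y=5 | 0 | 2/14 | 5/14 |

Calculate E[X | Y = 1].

P(Y = 1) = 1/2.
Σ X·P over the event = 3·(1/14) + 4·(2/14) + 10·(4/14) = 51/14.
E[X | Y = 1] = (51/14) / (1/2) = 51/7.

51/7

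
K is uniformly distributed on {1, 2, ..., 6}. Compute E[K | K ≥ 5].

11/2

Given K ≥ 5, K is equally likely to be any of {5, 6}.
E[K | K ≥ 5] = (5 + 6) / 2 = 11/2.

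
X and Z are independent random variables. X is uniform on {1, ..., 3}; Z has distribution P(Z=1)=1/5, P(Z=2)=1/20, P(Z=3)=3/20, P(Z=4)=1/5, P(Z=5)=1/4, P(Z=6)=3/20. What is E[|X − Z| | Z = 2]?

P(Z = 2) = 1/20.
Summing |X−Z|·P(x,y) over outcomes with Z = 2 gives 1/30.
E[|X − Z| | Z = 2] = (1/30) / (1/20) = 2/3.

2/3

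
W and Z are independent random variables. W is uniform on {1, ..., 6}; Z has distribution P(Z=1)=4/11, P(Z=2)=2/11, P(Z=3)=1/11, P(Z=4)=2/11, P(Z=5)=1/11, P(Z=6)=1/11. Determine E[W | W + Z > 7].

91/19

P(W + Z > 7) = 19/66.
Summing W·P(x,y) over outcomes with W + Z > 7 gives 91/66.
E[W | W + Z > 7] = (91/66) / (19/66) = 91/19.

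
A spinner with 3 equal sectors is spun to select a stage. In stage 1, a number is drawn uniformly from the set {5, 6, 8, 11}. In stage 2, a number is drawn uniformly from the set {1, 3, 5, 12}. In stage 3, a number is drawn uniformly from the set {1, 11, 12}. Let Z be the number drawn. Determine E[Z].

E[Z | stage 1] = (5+6+8+11)/4 = 15/2.
E[Z | stage 2] = (1+3+5+12)/4 = 21/4.
E[Z | stage 3] = (1+11+12)/3 = 8.
By the law of total expectation,
E[Z] = (1/3)·(15/2) + (1/3)·(21/4) + (1/3)·(8) = 83/12.

83/12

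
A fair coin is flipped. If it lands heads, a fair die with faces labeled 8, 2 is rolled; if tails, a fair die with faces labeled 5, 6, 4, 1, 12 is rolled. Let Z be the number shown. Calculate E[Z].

53/10

E[Z | heads] = (8+2)/2 = 5.
E[Z | tails] = (5+6+4+1+12)/5 = 28/5.
E[Z] = (1/2)·(5) + (1/2)·(28/5) = 53/10.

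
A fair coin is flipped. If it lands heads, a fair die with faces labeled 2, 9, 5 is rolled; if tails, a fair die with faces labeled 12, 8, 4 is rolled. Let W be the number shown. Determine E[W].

20/3

E[W | heads] = (2+9+5)/3 = 16/3.
E[W | tails] = (12+8+4)/3 = 8.
By the law of total expectation,
E[W] = (1/2)·(16/3) + (1/2)·(8) = 20/3.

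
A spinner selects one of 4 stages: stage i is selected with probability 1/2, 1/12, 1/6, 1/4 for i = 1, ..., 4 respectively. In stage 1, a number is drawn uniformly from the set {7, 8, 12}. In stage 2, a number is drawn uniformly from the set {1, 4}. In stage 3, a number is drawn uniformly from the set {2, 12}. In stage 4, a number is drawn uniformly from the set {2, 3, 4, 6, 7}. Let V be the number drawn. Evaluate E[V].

279/40

E[V | stage 1] = (7+8+12)/3 = 9.
E[V | stage 2] = (1+4)/2 = 5/2.
E[V | stage 3] = (2+12)/2 = 7.
E[V | stage 4] = (2+3+4+6+7)/5 = 22/5.
E[V] = (1/2)·(9) + (1/12)·(5/2) + (1/6)·(7) + (1/4)·(22/5) = 279/40.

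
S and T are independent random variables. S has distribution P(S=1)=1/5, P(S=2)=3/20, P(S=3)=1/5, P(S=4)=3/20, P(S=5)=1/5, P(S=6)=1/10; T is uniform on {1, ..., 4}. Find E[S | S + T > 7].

P(S + T > 7) = 17/80.
Summing S·P(x,y) over outcomes with S + T > 7 gives 11/10.
E[S | S + T > 7] = (11/10) / (17/80) = 88/17.

88/17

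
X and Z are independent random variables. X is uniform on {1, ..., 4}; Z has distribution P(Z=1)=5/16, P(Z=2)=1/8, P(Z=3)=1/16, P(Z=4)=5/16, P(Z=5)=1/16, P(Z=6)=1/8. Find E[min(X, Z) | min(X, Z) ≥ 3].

31/9

P(min(X, Z) ≥ 3) = 9/32.
Summing min(X,Z)·P(x,y) over outcomes with min(X, Z) ≥ 3 gives 31/32.
E[min(X, Z) | min(X, Z) ≥ 3] = (31/32) / (9/32) = 31/9.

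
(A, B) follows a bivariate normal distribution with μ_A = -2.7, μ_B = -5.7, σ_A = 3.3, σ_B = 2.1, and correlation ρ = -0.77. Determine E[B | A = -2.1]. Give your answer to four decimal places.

The regression of B on A has slope ρ·σ_B/σ_A and passes through (μ_A, μ_B).
E[B | A=-2.1] = -5.7 + (-0.77)·(2.1/3.3)·(-2.1 − (-2.7)) = -5.7 + (-0.49)·(0.6) = -5.9940.

-5.9940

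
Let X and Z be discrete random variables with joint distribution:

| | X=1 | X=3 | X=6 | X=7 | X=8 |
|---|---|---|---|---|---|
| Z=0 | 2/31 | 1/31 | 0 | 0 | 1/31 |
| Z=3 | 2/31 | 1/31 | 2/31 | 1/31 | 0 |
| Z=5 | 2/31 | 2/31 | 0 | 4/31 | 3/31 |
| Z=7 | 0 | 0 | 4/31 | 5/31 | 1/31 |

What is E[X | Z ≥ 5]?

P(Z ≥ 5) = 21/31.
Σ X·P over the event = 1·(2/31) + 3·(2/31) + 6·(4/31) + 7·(4/31) + 7·(5/31) + 8·(3/31) + 8·(1/31) = 127/31.
E[X | Z ≥ 5] = (127/31) / (21/31) = 127/21.

127/21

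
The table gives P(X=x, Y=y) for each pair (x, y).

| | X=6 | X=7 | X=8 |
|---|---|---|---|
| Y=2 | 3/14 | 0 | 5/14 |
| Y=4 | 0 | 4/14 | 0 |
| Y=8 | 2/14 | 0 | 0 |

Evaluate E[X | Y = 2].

P(Y = 2) = 4/7.
Σ X·P over the event = 6·(3/14) + 8·(5/14) = 29/7.
E[X | Y = 2] = (29/7) / (4/7) = 29/4.

29/4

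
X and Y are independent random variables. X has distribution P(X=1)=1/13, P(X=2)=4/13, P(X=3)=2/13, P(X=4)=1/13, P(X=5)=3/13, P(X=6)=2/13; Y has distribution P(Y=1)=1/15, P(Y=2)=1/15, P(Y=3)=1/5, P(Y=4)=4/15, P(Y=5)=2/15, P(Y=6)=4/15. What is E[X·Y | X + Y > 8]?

P(X + Y > 8) = 14/39.
Summing XY·P(x,y) over outcomes with X + Y > 8 gives 1738/195.
E[X·Y | X + Y > 8] = (1738/195) / (14/39) = 869/35.

869/35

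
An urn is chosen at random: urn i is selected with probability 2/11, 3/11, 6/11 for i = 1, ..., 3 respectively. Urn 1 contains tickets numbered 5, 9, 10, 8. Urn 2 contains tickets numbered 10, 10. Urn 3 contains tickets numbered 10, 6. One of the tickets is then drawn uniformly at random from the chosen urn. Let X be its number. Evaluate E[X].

E[X | urn 1] = (5+9+10+8)/4 = 8.
E[X | urn 2] = (10+10)/2 = 10.
E[X | urn 3] = (10+6)/2 = 8.
By the law of total expectation,
E[X] = (2/11)·(8) + (3/11)·(10) + (6/11)·(8) = 94/11.

94/11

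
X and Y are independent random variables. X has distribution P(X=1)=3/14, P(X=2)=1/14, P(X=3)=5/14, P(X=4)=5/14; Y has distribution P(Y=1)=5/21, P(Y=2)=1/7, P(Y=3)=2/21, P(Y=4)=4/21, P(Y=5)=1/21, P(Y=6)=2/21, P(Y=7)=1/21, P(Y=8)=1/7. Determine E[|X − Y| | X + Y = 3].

1

P(X + Y = 3) = 1/21.
Summing |X−Y|·P(x,y) over outcomes with X + Y = 3 gives 1/21.
E[|X − Y| | X + Y = 3] = (1/21) / (1/21) = 1.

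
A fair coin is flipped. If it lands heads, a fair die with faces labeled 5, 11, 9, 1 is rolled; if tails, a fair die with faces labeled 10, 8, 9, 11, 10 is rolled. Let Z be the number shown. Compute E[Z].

E[Z | heads] = (5+11+9+1)/4 = 13/2.
E[Z | tails] = (10+8+9+11+10)/5 = 48/5.
E[Z] = (1/2)·(13/2) + (1/2)·(48/5) = 161/20.

161/20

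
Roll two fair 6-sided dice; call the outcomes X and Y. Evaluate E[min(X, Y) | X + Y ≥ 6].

P(X + Y ≥ 6) = 13/18.
Summing min(X,Y)·P(x,y) over outcomes with X + Y ≥ 6 gives 13/6.
E[min(X, Y) | X + Y ≥ 6] = (13/6) / (13/18) = 3.

3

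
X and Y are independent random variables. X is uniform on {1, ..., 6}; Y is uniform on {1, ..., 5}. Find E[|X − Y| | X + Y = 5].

Outcomes with X + Y = 5: (1,4), (2,3), (3,2), (4,1), each with probability 1/30.
E[|X − Y| | X + Y = 5] = (3 + 1 + 1 + 3) / 4 = 2.

2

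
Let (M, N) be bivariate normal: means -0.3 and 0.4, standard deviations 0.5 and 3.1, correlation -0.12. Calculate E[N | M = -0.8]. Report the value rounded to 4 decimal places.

0.7720

E[N | M=x] = μ_N + ρ(σ_N/σ_M)(x − μ_M) for jointly normal variables.
E[N | M=-0.8] = 0.4 + (-0.12)·(3.1/0.5)·(-0.8 − (-0.3)) = 0.4 + (-0.744)·(-0.5) = 0.7720.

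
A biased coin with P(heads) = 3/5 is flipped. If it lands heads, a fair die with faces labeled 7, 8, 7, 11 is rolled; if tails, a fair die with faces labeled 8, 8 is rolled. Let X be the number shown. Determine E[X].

E[X | heads] = (7+8+7+11)/4 = 33/4.
E[X | tails] = (8+8)/2 = 8.
E[X] = (3/5)·(33/4) + (2/5)·(8) = 163/20.

163/20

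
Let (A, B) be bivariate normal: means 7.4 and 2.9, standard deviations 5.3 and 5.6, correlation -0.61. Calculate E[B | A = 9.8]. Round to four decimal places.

1.3531

E[B | A=x] = μ_B + ρ(σ_B/σ_A)(x − μ_A) for jointly normal variables.
E[B | A=9.8] = 2.9 + (-0.61)·(5.6/5.3)·(9.8 − (7.4)) = 2.9 + (-0.64453)·(2.4) = 1.3531.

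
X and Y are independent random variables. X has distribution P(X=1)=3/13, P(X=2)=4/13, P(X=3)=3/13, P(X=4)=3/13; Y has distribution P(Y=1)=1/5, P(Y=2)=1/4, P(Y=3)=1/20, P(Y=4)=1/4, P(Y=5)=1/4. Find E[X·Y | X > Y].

362/73

P(X > Y) = 73/260.
Summing XY·P(x,y) over outcomes with X > Y gives 181/130.
E[X·Y | X > Y] = (181/130) / (73/260) = 362/73.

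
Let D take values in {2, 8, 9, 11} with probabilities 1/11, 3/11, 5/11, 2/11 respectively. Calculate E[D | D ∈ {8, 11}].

P(D ∈ {8, 11}) = 5/11.
Σ over the event: 8·3/11 + 11·2/11 = 46/11.
E[D | D ∈ {8, 11}] = (46/11) / (5/11) = 46/5.

46/5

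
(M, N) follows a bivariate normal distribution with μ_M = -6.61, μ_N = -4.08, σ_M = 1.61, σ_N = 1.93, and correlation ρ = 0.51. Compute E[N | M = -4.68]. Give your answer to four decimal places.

The regression of N on M has slope ρ·σ_N/σ_M and passes through (μ_M, μ_N).
E[N | M=-4.68] = -4.08 + (0.51)·(1.93/1.61)·(-4.68 − (-6.61)) = -4.08 + (0.61137)·(1.93) = -2.9001.

-2.9001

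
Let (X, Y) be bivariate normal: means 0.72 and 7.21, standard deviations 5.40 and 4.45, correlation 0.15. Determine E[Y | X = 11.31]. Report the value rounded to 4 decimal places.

E[Y | X=x] = μ_Y + ρ(σ_Y/σ_X)(x − μ_X) for jointly normal variables.
E[Y | X=11.31] = 7.21 + (0.15)·(4.45/5.40)·(11.31 − (0.72)) = 7.21 + (0.12361)·(10.59) = 8.5190.

8.5190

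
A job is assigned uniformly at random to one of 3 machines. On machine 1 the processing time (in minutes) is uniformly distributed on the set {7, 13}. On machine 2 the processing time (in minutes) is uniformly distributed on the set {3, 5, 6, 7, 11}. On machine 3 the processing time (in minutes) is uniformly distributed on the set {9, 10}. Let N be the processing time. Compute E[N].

E[N | machine 1] = (7+13)/2 = 10.
E[N | machine 2] = (3+5+6+7+11)/5 = 32/5.
E[N | machine 3] = (9+10)/2 = 19/2.
By the law of total expectation,
E[N] = (1/3)·(10) + (1/3)·(32/5) + (1/3)·(19/2) = 259/30.

259/30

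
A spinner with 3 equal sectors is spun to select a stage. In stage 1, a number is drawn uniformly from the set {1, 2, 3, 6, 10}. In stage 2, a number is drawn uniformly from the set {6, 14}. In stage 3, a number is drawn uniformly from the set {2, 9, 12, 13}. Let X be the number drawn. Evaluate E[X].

E[X | stage 1] = (1+2+3+6+10)/5 = 22/5.
E[X | stage 2] = (6+14)/2 = 10.
E[X | stage 3] = (2+9+12+13)/4 = 9.
By the law of total expectation,
E[X] = (1/3)·(22/5) + (1/3)·(10) + (1/3)·(9) = 39/5.

39/5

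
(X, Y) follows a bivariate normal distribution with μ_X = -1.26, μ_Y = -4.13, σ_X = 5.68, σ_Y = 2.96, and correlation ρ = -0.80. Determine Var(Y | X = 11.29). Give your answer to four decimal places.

3.1542

For a bivariate normal, Var(Y | X=x) = σ_Y²(1 − ρ²).
Var(Y | X=11.29) = (2.96)²·(1 − (-0.80)²) = 8.7616·0.36 = 3.1542.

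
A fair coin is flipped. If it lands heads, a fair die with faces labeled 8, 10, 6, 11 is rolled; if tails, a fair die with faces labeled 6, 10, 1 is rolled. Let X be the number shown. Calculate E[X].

E[X | heads] = (8+10+6+11)/4 = 35/4.
E[X | tails] = (6+10+1)/3 = 17/3.
By the law of total expectation,
E[X] = (1/2)·(35/4) + (1/2)·(17/3) = 173/24.

173/24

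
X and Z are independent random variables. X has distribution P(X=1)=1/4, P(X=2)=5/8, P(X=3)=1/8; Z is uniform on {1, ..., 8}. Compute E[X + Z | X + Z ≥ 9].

143/15

P(X + Z ≥ 9) = 15/64.
Summing (X+Z)·P(x,y) over outcomes with X + Z ≥ 9 gives 143/64.
E[X + Z | X + Z ≥ 9] = (143/64) / (15/64) = 143/15.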